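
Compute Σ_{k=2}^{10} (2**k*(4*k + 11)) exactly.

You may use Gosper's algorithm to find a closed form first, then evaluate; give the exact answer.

Σ = 96212

t_(k+1)/t_k = 2*(4*k + 15)/(4*k + 11).
Take A(k)=2, B(k)=1, C(k)=k + 11/4.
Key eq: (2)·f(k+1) = (1)·f(k) + (k + 11/4).
deg f ≤ 1 (via 0,0,1).
A polynomial solution: f(k) = (4*k + 3)/4.
Get s_k = R·t_k = 2**k*(4*k + 3) with R(k) = B(k−1)f(k)/C(k) = (4*k + 3)/(4*k + 11).
Δs = 2**k*(4*k + 11), as required.
Σ_(k=2)^(10) t_k = s_(11) − s_(2) = 96256 − (44) = 96212.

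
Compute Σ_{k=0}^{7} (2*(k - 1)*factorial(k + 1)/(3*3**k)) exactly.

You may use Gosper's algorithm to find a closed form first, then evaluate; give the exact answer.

Step 1: r(k) = k*(k + 2)/(3*(k - 1)).
Take A(k)=k/3 + 2/3, B(k)=1, C(k)=k - 1.
Solve (k/3 + 2/3)·f(k+1) − (1)·f(k) = k - 1.
Degrees (1,0,1) ⇒ d ≤ 0.
Solving with deg f ≤ 0: f(k) = 3.
Then R = B(k−1)f/C = 3/(k - 1), so s_k = R(k)·t_k = 2*factorial(k + 1)/3**k.
Check: Δs_k = 2*(k - 1)*factorial(k + 1)/(3*3**k). ✓
Sum = s_(8) − s_(0); s_(8) = 8960/81, s_(0) = 2 ⇒ 8798/81.

Σ = 8798/81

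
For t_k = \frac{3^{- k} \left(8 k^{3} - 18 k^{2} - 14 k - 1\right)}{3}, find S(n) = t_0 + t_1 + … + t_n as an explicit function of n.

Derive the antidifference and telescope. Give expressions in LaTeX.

S(n) = \frac{3^{- n} \left(- 6 \cdot 3^{n} - 4 n^{3} - 9 n^{2} - 2 n + 5\right)}{3}

t_(k+1)/t_k = (8*k**3 + 6*k**2 - 26*k - 25)/(3*(8*k**3 - 18*k**2 - 14*k - 1)).
So A=1/3 and B=1, with C=k**3 - 9*k**2/4 - 7*k/4 - 1/8.
Solve (1/3)·f(k+1) − (1)·f(k) = k**3 - 9*k**2/4 - 7*k/4 - 1/8.
d = 3 from the (0,0,3) case.
Coefficient equations give f(k) = -3*(4*k**3 - 3*k**2 - 4*k - 2)/8.
Get s_k = R·t_k = (-4*k**3 + 3*k**2 + 4*k + 2)/3**k with R(k) = B(k−1)f(k)/C(k) = -3*(4*k**3 - 3*k**2 - 4*k - 2)/(8*k**3 - 18*k**2 - 14*k - 1).
Verify: (8*k**3 - 18*k**2 - 14*k - 1)/(3*3**k) matches t_k.
Σ_(k=0)^n t_k = s_(n+1) − s_(0) = (3**(-n - 1)*(-4*n**3 - 9*n**2 - 2*n + 5)) − (2), i.e. (-6*3**n - 4*n**3 - 9*n**2 - 2*n + 5)/(3*3**n).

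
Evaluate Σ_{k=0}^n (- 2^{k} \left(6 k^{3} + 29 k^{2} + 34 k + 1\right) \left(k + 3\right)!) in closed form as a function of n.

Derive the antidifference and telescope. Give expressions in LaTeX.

S(n) = - 6 \cdot 2^{n} n^{2} \left(n + 4\right)! - 8 \cdot 2^{n} n \left(n + 4\right)! - 6

Ratio r(k) = 2*(6*k**4 + 71*k**3 + 298*k**2 + 510*k + 280)/(6*k**3 + 29*k**2 + 34*k + 1).
Take A(k)=2*k + 8, B(k)=1, C(k)=k**3 + 29*k**2/6 + 17*k/3 + 1/6.
Solve (2*k + 8)·f(k+1) − (1)·f(k) = k**3 + 29*k**2/6 + 17*k/3 + 1/6.
deg f ≤ 2 (via 1,0,3).
Solve for f: f(k) = (k - 1)*(3*k + 1)/6 (degree 2 ≤ 2).
R(k) = B(k−1)·f(k)/C(k) = (k - 1)*(3*k + 1)/(6*k**3 + 29*k**2 + 34*k + 1); s_k = R·t_k = -2**k*(k - 1)*(3*k + 1)*factorial(k + 3).
s_(k+1) − s_k = -2**k*(6*k**3 + 29*k**2 + 34*k + 1)*factorial(k + 3) = t_k.
Evaluate: s_(n+1) = -2**(n + 1)*n*(3*n + 4)*factorial(n + 4); subtract s_(0) = 6 ⇒ S(n) = -6*2**n*n**2*factorial(n + 4) - 8*2**n*n*factorial(n + 4) - 6.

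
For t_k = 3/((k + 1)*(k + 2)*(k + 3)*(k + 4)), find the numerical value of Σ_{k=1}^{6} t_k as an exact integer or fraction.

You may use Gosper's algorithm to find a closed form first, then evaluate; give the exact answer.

t_(k+1)/t_k = (k + 1)/(k + 5).
Normal form (A,B,C) = (k + 1, k + 5, 1).
Need (k + 1)·f(k+1) − (k + 4)·f(k) = 1.
Degrees (1,1,0) ⇒ d ≤ 3.
Match coefficients ⇒ f(k) = k*(k**2 + 6*k + 11)/18.
Then R = B(k−1)f/C = k*(k + 4)*(k**2 + 6*k + 11)/18, so s_k = R(k)·t_k = k*(k**2 + 6*k + 11)/(6*(k + 1)*(k + 2)*(k + 3)).
Δs = 3/(k**4 + 10*k**3 + 35*k**2 + 50*k + 24), as required.
Telescoping: Σ = s_(7) − s_(1) = 119/720 − (1/8) = 29/720.

Σ = 29/720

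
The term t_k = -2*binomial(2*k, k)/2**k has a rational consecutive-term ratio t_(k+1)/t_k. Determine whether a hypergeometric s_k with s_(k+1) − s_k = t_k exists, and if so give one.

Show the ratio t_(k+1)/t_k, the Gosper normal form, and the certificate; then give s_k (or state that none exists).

none — t_k is not Gosper-summable

Compute t_(k+1)/t_k: get (2*k + 1)/(k + 1).
So A=2*k + 1 and B=k + 1, with C=1.
Need (2*k + 1)·f(k+1) − (k)·f(k) = 1.
deg f ≤ -1 (via 1,1,0).
Negative degree bound (-1): no f exists, t_k not Gosper-summable.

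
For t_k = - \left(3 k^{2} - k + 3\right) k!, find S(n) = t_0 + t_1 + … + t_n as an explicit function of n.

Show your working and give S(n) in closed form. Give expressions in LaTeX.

r(k) = (k + 1)*(-k + 3*(k + 1)**2 + 2)/(3*k**2 - k + 3) after simplifying.
Factor: A=k + 1; B=1; C=k**2 - k/3 + 1.
Solve (k + 1)·f(k+1) − (1)·f(k) = k**2 - k/3 + 1.
Bound: deg f ≤ 1.
Solve for f: f(k) = (3*k - 4)/3 (degree 1 ≤ 1).
Certificate R = B(k−1)f/C = (3*k - 4)/(3*k**2 - k + 3) gives s_k = -(3*k - 4)*factorial(k).
Check: Δs_k = -(3*k**2 - k + 3)*factorial(k). ✓
s_(n+1) = -(3*n - 1)*factorial(n + 1) and s_(0) = 4, so S(n) = -3*n**2*factorial(n) - 2*n*factorial(n) + factorial(n) - 4.

S(n) = - 3 n^{2} n! - 2 n n! + n! - 4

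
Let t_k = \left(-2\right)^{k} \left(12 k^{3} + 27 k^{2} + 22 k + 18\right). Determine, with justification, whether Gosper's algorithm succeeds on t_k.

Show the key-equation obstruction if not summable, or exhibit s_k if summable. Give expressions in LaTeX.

Yes. s_k = \left(-2\right)^{k} \left(- 4 k^{3} - k^{2} + 2 k - 4\right).

r(k) = 2*(-12*k**3 - 63*k**2 - 112*k - 79)/(12*k**3 + 27*k**2 + 22*k + 18) after simplifying.
Factor: A=-2; B=1; C=k**3 + 9*k**2/4 + 11*k/6 + 3/2.
f must satisfy (-2)·f(k+1) − (1)·f(k) = k**3 + 9*k**2/4 + 11*k/6 + 3/2.
Degrees (0,0,3) ⇒ d ≤ 3.
Coefficient equations give f(k) = -(4*k**3 + k**2 - 2*k + 4)/12.
Certificate R = B(k−1)f/C = -(4*k**3 + k**2 - 2*k + 4)/(12*k**3 + 27*k**2 + 22*k + 18) gives s_k = (-2)**k*(-4*k**3 - k**2 + 2*k - 4).
s_(k+1) − s_k = (-2)**k*(12*k**3 + 27*k**2 + 22*k + 18) = t_k.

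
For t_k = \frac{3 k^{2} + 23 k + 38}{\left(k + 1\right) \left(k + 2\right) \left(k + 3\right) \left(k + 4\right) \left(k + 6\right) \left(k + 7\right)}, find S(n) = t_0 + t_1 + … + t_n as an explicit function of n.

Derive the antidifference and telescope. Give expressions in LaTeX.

S(n) = \frac{n^{3} + 13 n^{2} + 50 n + 38}{18 \left(n^{3} + 13 n^{2} + 50 n + 56\right)}

Ratio r(k) = (k + 1)*(k + 6)*(23*k + 3*(k + 1)**2 + 61)/((k + 5)*(k + 8)*(3*k**2 + 23*k + 38)).
Normal form (A,B,C) = (k + 1, k + 8, k**3 + 38*k**2/3 + 51*k + 190/3).
Key eq: (k + 1)·f(k+1) = (k + 7)·f(k) + (k**3 + 38*k**2/3 + 51*k + 190/3).
Degrees (1,1,3) ⇒ d ≤ 6.
Solve for f: f(k) = k*(k + 2)*(k + 4)*(k + 5)*(k**2 + 10*k + 27)/54 (degree 6 ≤ 6).
Then R = B(k−1)f/C = k*(k + 2)*(k + 4)*(k + 7)*(k**2 + 10*k + 27)/(18*(3*k**2 + 23*k + 38)), so s_k = R(k)·t_k = k*(k**2 + 10*k + 27)/(18*(k**3 + 10*k**2 + 27*k + 18)).
s_(k+1) − s_k = (3*k**2 + 23*k + 38)/(k**6 + 23*k**5 + 207*k**4 + 925*k**3 + 2144*k**2 + 2412*k + 1008) = t_k.
Σ_(k=0)^n t_k = s_(n+1) − s_(0) = ((n**3 + 13*n**2 + 50*n + 38)/(18*(n**3 + 13*n**2 + 50*n + 56))) − (0), i.e. (n**3 + 13*n**2 + 50*n + 38)/(18*(n**3 + 13*n**2 + 50*n + 56)).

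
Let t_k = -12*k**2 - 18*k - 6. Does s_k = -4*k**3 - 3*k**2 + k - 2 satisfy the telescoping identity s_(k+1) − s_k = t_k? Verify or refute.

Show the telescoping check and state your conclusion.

Valid — Δs_k = t_k.

s_(k+1) = k - 4*(k + 1)**3 - 3*(k + 1)**2 - 1
s_(k+1) − s_k = -12*k**2 - 18*k - 6
(s_(k+1) − s_k) − t_k = 0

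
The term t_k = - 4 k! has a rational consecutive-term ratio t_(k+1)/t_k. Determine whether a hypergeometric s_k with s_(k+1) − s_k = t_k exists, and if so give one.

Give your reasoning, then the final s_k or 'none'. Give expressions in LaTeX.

Ratio r(k) = k + 1.
Factor: A=k + 1; B=1; C=1.
f must satisfy (k + 1)·f(k+1) − (1)·f(k) = 1.
deg f ≤ -1 (via 1,0,0).
Negative degree bound (-1): no f exists, t_k not Gosper-summable.

none — t_k is not Gosper-summable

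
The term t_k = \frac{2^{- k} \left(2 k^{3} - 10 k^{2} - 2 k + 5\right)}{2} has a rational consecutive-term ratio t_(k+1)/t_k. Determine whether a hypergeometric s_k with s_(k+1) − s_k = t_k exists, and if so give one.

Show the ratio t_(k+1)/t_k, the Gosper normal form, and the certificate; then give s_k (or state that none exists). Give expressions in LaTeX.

s_k = 2^{- k} \left(- 2 k^{3} + 4 k^{2} + 4 k + 1\right)

r(k) = (2*k**3 - 4*k**2 - 16*k - 5)/(2*(2*k**3 - 10*k**2 - 2*k + 5)) after simplifying.
Gosper form: A/B · C(k+1)/C(k) with A=1/2, B=1, C=k**3 - 5*k**2 - k + 5/2.
f must satisfy (1/2)·f(k+1) − (1)·f(k) = k**3 - 5*k**2 - k + 5/2.
d = 3 from the (0,0,3) case.
Match coefficients ⇒ f(k) = -2*k**3 + 4*k**2 + 4*k + 1.
Certificate R = B(k−1)f/C = -2*(2*k**3 - 4*k**2 - 4*k - 1)/(2*k**3 - 10*k**2 - 2*k + 5) gives s_k = (-2*k**3 + 4*k**2 + 4*k + 1)/2**k.
Check: Δs_k = (2*k**3 - 10*k**2 - 2*k + 5)/(2*2**k). ✓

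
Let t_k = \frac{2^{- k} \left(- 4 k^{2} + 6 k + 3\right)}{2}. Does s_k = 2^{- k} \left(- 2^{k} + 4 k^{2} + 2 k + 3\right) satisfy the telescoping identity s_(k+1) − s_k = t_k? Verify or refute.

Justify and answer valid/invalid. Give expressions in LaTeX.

s_(k+1) = (-2*2**k + 4*k**2 + 10*k + 9)/(2*2**k)
s_(k+1) − s_k = (-4*k**2 + 6*k + 3)/(2*2**k)
(s_(k+1) − s_k) − t_k = 0

Valid — Δs_k = t_k.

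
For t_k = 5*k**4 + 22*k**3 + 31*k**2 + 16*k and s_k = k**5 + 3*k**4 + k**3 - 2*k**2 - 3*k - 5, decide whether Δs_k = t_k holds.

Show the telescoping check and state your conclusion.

s_(k+1) = k**5 + 8*k**4 + 23*k**3 + 29*k**2 + 13*k - 5
s_(k+1) − s_k = k*(5*k**3 + 22*k**2 + 31*k + 16)
(s_(k+1) − s_k) − t_k = 0

valid (s_(k+1) − s_k reduces to t_k)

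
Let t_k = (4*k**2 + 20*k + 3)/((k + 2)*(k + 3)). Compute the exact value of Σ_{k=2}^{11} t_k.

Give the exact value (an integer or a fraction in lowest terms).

Compute t_(k+1)/t_k: get (k + 2)*(20*k + 4*(k + 1)**2 + 23)/((k + 4)*(4*k**2 + 20*k + 3)).
Factor: A=k + 2; B=k + 4; C=k**2 + 5*k + 3/4.
f must satisfy (k + 2)·f(k+1) − (k + 3)·f(k) = k**2 + 5*k + 3/4.
d = 2 from the (1,1,2) case.
Solve for f: f(k) = k*(8*k - 5)/8 (degree 2 ≤ 2).
So s_k = (B(k−1)f/C)·t_k = (k*(k + 3)*(8*k - 5)/(2*(4*k**2 + 20*k + 3)))·t_k = k*(8*k - 5)/(2*(k + 2)).
s_(k+1) − s_k = (4*k**2 + 20*k + 3)/(k**2 + 5*k + 6) = t_k.
Σ_(k=2)^(11) t_k = s_(12) − s_(2) = 39 − (11/4) = 145/4.

Σ = 145/4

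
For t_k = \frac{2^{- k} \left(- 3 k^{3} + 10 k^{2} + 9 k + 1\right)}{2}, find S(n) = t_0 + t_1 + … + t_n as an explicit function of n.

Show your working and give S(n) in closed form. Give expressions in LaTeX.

S(n) = 2^{- n - 1} \left(2^{n + 1} + 3 n^{3} + 8 n^{2} + 5 n - 1\right)

Compute t_(k+1)/t_k: get (3*k**3 - k**2 - 20*k - 17)/(2*(3*k**3 - 10*k**2 - 9*k - 1)).
Normal form (A,B,C) = (1/2, 1, k**3 - 10*k**2/3 - 3*k - 1/3).
f must satisfy (1/2)·f(k+1) − (1)·f(k) = k**3 - 10*k**2/3 - 3*k - 1/3.
deg f ≤ 3 (via 0,0,3).
Match coefficients ⇒ f(k) = -2*(3*k**3 - k**2 - 2*k - 1)/3.
R(k) = B(k−1)·f(k)/C(k) = -2*(3*k**3 - k**2 - 2*k - 1)/(3*k**3 - 10*k**2 - 9*k - 1); s_k = R·t_k = (3*k**3 - k**2 - 2*k - 1)/2**k.
s_(k+1) − s_k = (-3*k**3 + 10*k**2 + 9*k + 1)/(2*2**k) = t_k.
s_(n+1) = 2**(-n - 1)*(3*n**3 + 8*n**2 + 5*n - 1) and s_(0) = -1, so S(n) = 2**(-n - 1)*(2**(n + 1) + 3*n**3 + 8*n**2 + 5*n - 1).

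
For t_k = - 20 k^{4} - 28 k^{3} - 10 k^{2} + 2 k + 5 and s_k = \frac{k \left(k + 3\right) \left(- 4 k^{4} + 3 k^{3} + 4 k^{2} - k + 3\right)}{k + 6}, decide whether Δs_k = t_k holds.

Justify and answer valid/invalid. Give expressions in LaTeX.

Invalid: residual \frac{3 \left(16 k^{5} + 151 k^{4} + 182 k^{3} + 57 k^{2} - 14 k - 30\right)}{k^{2} + 13 k + 42} ≠ 0.

s_(k+1) = (k + 1)*(k + 4)*(-k - 4*(k + 1)**4 + 3*(k + 1)**3 + 4*(k + 1)**2 + 2)/(k + 7)
s_(k+1) − s_k = (-20*k**6 - 240*k**5 - 761*k**4 - 758*k**3 - 218*k**2 + 107*k + 120)/(k**2 + 13*k + 42)
(s_(k+1) − s_k) − t_k = 3*(16*k**5 + 151*k**4 + 182*k**3 + 57*k**2 - 14*k - 30)/(k**2 + 13*k + 42)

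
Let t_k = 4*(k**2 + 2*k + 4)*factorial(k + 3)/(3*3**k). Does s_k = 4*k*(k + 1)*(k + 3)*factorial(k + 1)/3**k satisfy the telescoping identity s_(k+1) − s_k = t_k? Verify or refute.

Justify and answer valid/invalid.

Invalid: residual -4*(k**3 + 4*k**2 + 5*k + 8)*factorial(k + 1)/(3*3**k) ≠ 0.

s_(k+1) = 4*(k + 1)*(k + 2)*(k + 4)*factorial(k + 2)/(3*3**k)
s_(k+1) − s_k = 4*(k + 1)*(k**3 + 5*k**2 + 11*k + 16)*factorial(k + 1)/(3*3**k)
(s_(k+1) − s_k) − t_k = -4*(k**3 + 4*k**2 + 5*k + 8)*factorial(k + 1)/(3*3**k)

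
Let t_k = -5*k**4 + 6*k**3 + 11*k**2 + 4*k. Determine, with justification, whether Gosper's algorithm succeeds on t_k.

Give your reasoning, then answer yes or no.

Yes. s_k = k**2*(-k**3 + 4*k**2 - k - 2).

t_(k+1)/t_k = (5*k**4 + 14*k**3 + k**2 - 24*k - 16)/(k*(5*k**3 - 6*k**2 - 11*k - 4)).
Factor: A=1; B=1; C=k**4 - 6*k**3/5 - 11*k**2/5 - 4*k/5.
Need (1)·f(k+1) − (1)·f(k) = k**4 - 6*k**3/5 - 11*k**2/5 - 4*k/5.
From deg A=0, deg B=0, deg C=4: d=5.
Solving with deg f ≤ 5: f(k) = k**2*(k - 1)*(k**2 - 3*k - 2)/5.
Certificate R = B(k−1)f/C = k*(k - 1)*(k**2 - 3*k - 2)/(5*k**3 - 6*k**2 - 11*k - 4) gives s_k = k**2*(-k**3 + 4*k**2 - k - 2).
Check: Δs_k = k*(-5*k**3 + 6*k**2 + 11*k + 4). ✓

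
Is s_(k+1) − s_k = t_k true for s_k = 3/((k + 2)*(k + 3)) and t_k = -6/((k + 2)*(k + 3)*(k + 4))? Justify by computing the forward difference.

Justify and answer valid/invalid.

Valid — Δs_k = t_k.

s_(k+1) = 3/((k + 3)*(k + 4))
s_(k+1) − s_k = -6/(k**3 + 9*k**2 + 26*k + 24)
(s_(k+1) − s_k) − t_k = 0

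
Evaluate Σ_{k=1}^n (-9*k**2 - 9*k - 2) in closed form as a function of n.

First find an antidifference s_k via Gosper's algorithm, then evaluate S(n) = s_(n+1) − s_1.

S(n) = n*(-3*n**2 - 9*n - 8)

Step 1: r(k) = (9*k**2 + 27*k + 20)/(9*k**2 + 9*k + 2).
Gosper form: A/B · C(k+1)/C(k) with A=1, B=1, C=k**2 + k + 2/9.
Need (1)·f(k+1) − (1)·f(k) = k**2 + k + 2/9.
Bound: deg f ≤ 3.
A polynomial solution: f(k) = k*(3*k**2 - 1)/9.
Then R = B(k−1)f/C = k*(3*k**2 - 1)/((3*k + 1)*(3*k + 2)), so s_k = R(k)·t_k = -3*k**3 + k.
Check: Δs_k = -9*k**2 - 9*k - 2. ✓
Telescope: S(n) = s_(n+1) − s_(1) = -3*n**3 - 9*n**2 - 8*n - 2 − (-2) = n*(-3*n**2 - 9*n - 8).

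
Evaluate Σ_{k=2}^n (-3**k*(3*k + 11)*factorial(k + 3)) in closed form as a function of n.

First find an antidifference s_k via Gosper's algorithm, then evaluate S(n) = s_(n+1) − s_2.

S(n) = -3*3**n*factorial(n + 4) + 1080

The ratio is 3*(k + 4)*(3*k + 14)/(3*k + 11).
Factor: A=3*k + 12; B=1; C=k + 11/3.
Need (3*k + 12)·f(k+1) − (1)·f(k) = k + 11/3.
deg f ≤ 0 (via 1,0,1).
Coefficient equations give f(k) = 1/3.
Certificate R = B(k−1)f/C = 1/(3*k + 11) gives s_k = -3**k*factorial(k + 3).
Check: Δs_k = -3**k*(3*k + 11)*factorial(k + 3). ✓
Evaluate: s_(n+1) = -3**(n + 1)*factorial(n + 4); subtract s_(2) = -1080 ⇒ S(n) = -3*3**n*factorial(n + 4) + 1080.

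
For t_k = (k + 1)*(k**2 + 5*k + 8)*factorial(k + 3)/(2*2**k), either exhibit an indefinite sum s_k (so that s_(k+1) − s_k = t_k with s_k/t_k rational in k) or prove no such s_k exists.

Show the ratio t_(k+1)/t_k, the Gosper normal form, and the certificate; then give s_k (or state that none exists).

s_k = (k**2 + 2*k - 2)*factorial(k + 3)/2**k

The ratio is (k + 2)*(k + 4)*(5*k + (k + 1)**2 + 13)/(2*(k + 1)*(k**2 + 5*k + 8)).
Take A(k)=k/2 + 2, B(k)=1, C(k)=k**3 + 6*k**2 + 13*k + 8.
Solve (k/2 + 2)·f(k+1) − (1)·f(k) = k**3 + 6*k**2 + 13*k + 8.
d = 2 from the (1,0,3) case.
Coefficient equations give f(k) = 2*(k**2 + 2*k - 2).
R(k) = B(k−1)·f(k)/C(k) = 2*(k**2 + 2*k - 2)/((k + 1)*(k**2 + 5*k + 8)); s_k = R·t_k = (k**2 + 2*k - 2)*factorial(k + 3)/2**k.
Verify: (k + 1)*(k**2 + 5*k + 8)*factorial(k + 3)/(2*2**k) matches t_k.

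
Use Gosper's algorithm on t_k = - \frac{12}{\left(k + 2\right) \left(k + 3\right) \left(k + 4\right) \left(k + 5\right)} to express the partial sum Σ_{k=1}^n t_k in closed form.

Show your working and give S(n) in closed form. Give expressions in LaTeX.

S(n) = \frac{n \left(- n^{2} - 12 n - 47\right)}{15 \left(n^{3} + 12 n^{2} + 47 n + 60\right)}

The ratio is (k + 2)/(k + 6).
Normal form (A,B,C) = (k + 2, k + 6, 1).
Need (k + 2)·f(k+1) − (k + 5)·f(k) = 1.
From deg A=1, deg B=1, deg C=0: d=3.
Coefficient equations give f(k) = k*(k**2 + 9*k + 26)/72.
Then R = B(k−1)f/C = k*(k + 5)*(k**2 + 9*k + 26)/72, so s_k = R(k)·t_k = k*(-k**2 - 9*k - 26)/(6*(k + 2)*(k + 3)*(k + 4)).
Δs = -12/(k**4 + 14*k**3 + 71*k**2 + 154*k + 120), as required.
Evaluate: s_(n+1) = (-n**3 - 12*n**2 - 47*n - 36)/(6*(n**3 + 12*n**2 + 47*n + 60)); subtract s_(1) = -1/10 ⇒ S(n) = n*(-n**2 - 12*n - 47)/(15*(n**3 + 12*n**2 + 47*n + 60)).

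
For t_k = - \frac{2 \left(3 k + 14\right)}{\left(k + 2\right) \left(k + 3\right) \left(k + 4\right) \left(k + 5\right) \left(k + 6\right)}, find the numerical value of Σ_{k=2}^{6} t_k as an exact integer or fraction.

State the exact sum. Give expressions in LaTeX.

Σ = -47/3780

The ratio is (k + 2)*(3*k + 17)/((k + 7)*(3*k + 14)).
Take A(k)=k + 2, B(k)=k + 7, C(k)=k + 14/3.
Key eq: (k + 2)·f(k+1) = (k + 6)·f(k) + (k + 14/3).
d = 4 from the (1,1,1) case.
A polynomial solution: f(k) = k*(k + 4)*(k**2 + 10*k + 31)/90.
R(k) = B(k−1)·f(k)/C(k) = k*(k + 4)*(k + 6)*(k**2 + 10*k + 31)/(30*(3*k + 14)); s_k = R·t_k = k*(-k**2 - 10*k - 31)/(15*(k**3 + 10*k**2 + 31*k + 30)).
s_(k+1) − s_k = 2*(-3*k - 14)/(k**5 + 20*k**4 + 155*k**3 + 580*k**2 + 1044*k + 720) = t_k.
Sum = s_(7) − s_(2); s_(7) = -7/108, s_(2) = -11/210 ⇒ -47/3780.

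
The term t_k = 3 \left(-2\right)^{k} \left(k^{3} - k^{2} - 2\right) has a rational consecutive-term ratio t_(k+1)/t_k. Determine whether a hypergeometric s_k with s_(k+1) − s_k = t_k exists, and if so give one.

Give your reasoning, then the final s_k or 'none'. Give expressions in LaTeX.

Compute t_(k+1)/t_k: get 2*((k + 1)**3 - (k + 1)**2 - 2)/(-k**3 + k**2 + 2).
Factor: A=-2; B=1; C=k**3 - k**2 - 2.
Need (-2)·f(k+1) − (1)·f(k) = k**3 - k**2 - 2.
Bound: deg f ≤ 3.
A polynomial solution: f(k) = -(k**3 - 3*k**2 + 2*k - 2)/3.
R(k) = B(k−1)·f(k)/C(k) = -(k**3 - 3*k**2 + 2*k - 2)/(3*(k**3 - k**2 - 2)); s_k = R·t_k = (-2)**k*(-k**3 + 3*k**2 - 2*k + 2).
s_(k+1) − s_k = 3*(-2)**k*(k**3 - k**2 - 2) = t_k.

s_k = \left(-2\right)^{k} \left(- k^{3} + 3 k^{2} - 2 k + 2\right)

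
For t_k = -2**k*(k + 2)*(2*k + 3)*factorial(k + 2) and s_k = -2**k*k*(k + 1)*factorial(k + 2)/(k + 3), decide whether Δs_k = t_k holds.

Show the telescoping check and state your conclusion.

s_(k+1) = -2**(k + 1)*(k + 1)*(k + 2)*factorial(k + 3)/(k + 4)
s_(k+1) − s_k = -2**k*(k + 1)*(2*k**3 + 15*k**2 + 38*k + 36)*factorial(k + 2)/((k + 3)*(k + 4))
(s_(k+1) − s_k) − t_k = 2**(k + 1)*(2*k**3 + 13*k**2 + 26*k + 18)*factorial(k + 2)/((k + 3)*(k + 4))

Invalid: residual 2**(k + 1)*(2*k**3 + 13*k**2 + 26*k + 18)*factorial(k + 2)/((k + 3)*(k + 4)) ≠ 0.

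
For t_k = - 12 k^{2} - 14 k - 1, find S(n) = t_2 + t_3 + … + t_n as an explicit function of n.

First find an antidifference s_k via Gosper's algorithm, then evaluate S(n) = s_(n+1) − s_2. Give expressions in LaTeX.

S(n) = - 4 n^{3} - 13 n^{2} - 10 n + 27

Step 1: r(k) = (12*k**2 + 38*k + 27)/(12*k**2 + 14*k + 1).
Factor: A=1; B=1; C=k**2 + 7*k/6 + 1/12.
Solve (1)·f(k+1) − (1)·f(k) = k**2 + 7*k/6 + 1/12.
Bound: deg f ≤ 3.
Coefficient equations give f(k) = k*(4*k**2 + k - 4)/12.
So s_k = (B(k−1)f/C)·t_k = (k*(4*k**2 + k - 4)/(12*k**2 + 14*k + 1))·t_k = k*(-4*k**2 - k + 4).
Δs = -12*k**2 - 14*k - 1, as required.
s_(n+1) = -4*n**3 - 13*n**2 - 10*n - 1 and s_(2) = -28, so S(n) = -4*n**3 - 13*n**2 - 10*n + 27.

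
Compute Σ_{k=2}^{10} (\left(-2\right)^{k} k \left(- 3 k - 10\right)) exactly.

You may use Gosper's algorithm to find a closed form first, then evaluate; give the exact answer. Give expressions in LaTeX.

Σ = -288792

Step 1: r(k) = -2*(k + 1)*(3*k + 13)/(k*(3*k + 10)).
Gosper form: A/B · C(k+1)/C(k) with A=-2, B=1, C=k**2 + 10*k/3.
Set up (-2)·f(k+1) − (1)·f(k) − (k**2 + 10*k/3) = 0.
Bound: deg f ≤ 2.
A polynomial solution: f(k) = -(k**2 + 2*k - 2)/3.
Get s_k = R·t_k = (-2)**k*(k**2 + 2*k - 2) with R(k) = B(k−1)f(k)/C(k) = -(k**2 + 2*k - 2)/(k*(3*k + 10)).
Verify: (-2)**k*k*(-3*k - 10) matches t_k.
Sum = s_(11) − s_(2); s_(11) = -288768, s_(2) = 24 ⇒ -288792.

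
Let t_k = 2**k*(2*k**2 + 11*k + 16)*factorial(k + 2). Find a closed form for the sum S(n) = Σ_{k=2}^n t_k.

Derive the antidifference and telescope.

S(n) = 2*2**n*n*factorial(n + 3) + 6*2**n*factorial(n + 3) - 384

Step 1: r(k) = 2*(2*k**3 + 21*k**2 + 74*k + 87)/(2*k**2 + 11*k + 16).
A = 2*k + 6, B = 1, C = k**2 + 11*k/2 + 8.
f must satisfy (2*k + 6)·f(k+1) − (1)·f(k) = k**2 + 11*k/2 + 8.
Bound: deg f ≤ 1.
A polynomial solution: f(k) = (k + 2)/2.
So s_k = (B(k−1)f/C)·t_k = ((k + 2)/(2*k**2 + 11*k + 16))·t_k = 2**k*(k + 2)*factorial(k + 2).
Δs = 2**k*(2*k**2 + 11*k + 16)*factorial(k + 2), as required.
s_(n+1) = 2**(n + 1)*(n + 3)*factorial(n + 3) and s_(2) = 384, so S(n) = 2*2**n*n*factorial(n + 3) + 6*2**n*factorial(n + 3) - 384.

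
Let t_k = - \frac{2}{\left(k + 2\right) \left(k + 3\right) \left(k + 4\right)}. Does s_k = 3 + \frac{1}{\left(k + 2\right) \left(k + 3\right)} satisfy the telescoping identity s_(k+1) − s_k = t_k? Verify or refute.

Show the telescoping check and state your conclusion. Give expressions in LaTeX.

Valid — Δs_k = t_k.

s_(k+1) = 3 + 1/((k + 3)*(k + 4))
s_(k+1) − s_k = -2/(k**3 + 9*k**2 + 26*k + 24)
(s_(k+1) − s_k) − t_k = 0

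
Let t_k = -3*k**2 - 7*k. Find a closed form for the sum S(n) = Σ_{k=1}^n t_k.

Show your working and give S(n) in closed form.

S(n) = n*(-n**2 - 5*n - 4)

r(k) = (3*k**2 + 13*k + 10)/(k*(3*k + 7)) after simplifying.
Take A(k)=1, B(k)=1, C(k)=k**2 + 7*k/3.
f must satisfy (1)·f(k+1) − (1)·f(k) = k**2 + 7*k/3.
deg f ≤ 3 (via 0,0,2).
Solving with deg f ≤ 3: f(k) = k*(k - 1)*(k + 3)/3.
R(k) = B(k−1)·f(k)/C(k) = (k - 1)*(k + 3)/(3*k + 7); s_k = R·t_k = k*(-k**2 - 2*k + 3).
Δs = k*(-3*k - 7), as required.
s_(n+1) = n*(-n**2 - 5*n - 4) and s_(1) = 0, so S(n) = n*(-n**2 - 5*n - 4).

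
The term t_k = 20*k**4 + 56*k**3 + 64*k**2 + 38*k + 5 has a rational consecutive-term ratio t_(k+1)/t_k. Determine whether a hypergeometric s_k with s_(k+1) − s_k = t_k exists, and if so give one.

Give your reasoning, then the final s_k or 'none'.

s_k = k*(4*k**4 + 4*k**3 + k - 4)

Compute t_(k+1)/t_k: get (20*k**4 + 136*k**3 + 352*k**2 + 414*k + 183)/(20*k**4 + 56*k**3 + 64*k**2 + 38*k + 5).
A = 1, B = 1, C = k**4 + 14*k**3/5 + 16*k**2/5 + 19*k/10 + 1/4.
Key eq: (1)·f(k+1) = (1)·f(k) + (k**4 + 14*k**3/5 + 16*k**2/5 + 19*k/10 + 1/4).
deg f ≤ 5 (via 0,0,4).
Match coefficients ⇒ f(k) = k*(4*k**4 + 4*k**3 + k - 4)/20.
Get s_k = R·t_k = k*(4*k**4 + 4*k**3 + k - 4) with R(k) = B(k−1)f(k)/C(k) = k*(4*k**4 + 4*k**3 + k - 4)/(20*k**4 + 56*k**3 + 64*k**2 + 38*k + 5).
Check: Δs_k = 20*k**4 + 56*k**3 + 64*k**2 + 38*k + 5. ✓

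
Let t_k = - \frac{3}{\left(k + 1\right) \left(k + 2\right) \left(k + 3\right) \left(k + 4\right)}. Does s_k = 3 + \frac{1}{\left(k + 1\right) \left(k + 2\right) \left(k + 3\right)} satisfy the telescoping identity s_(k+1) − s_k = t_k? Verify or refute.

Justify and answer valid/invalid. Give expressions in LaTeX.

s_(k+1) = 3 + 1/((k + 2)*(k + 3)*(k + 4))
s_(k+1) − s_k = -3/((k + 1)*(k + 2)*(k + 3)*(k + 4))
(s_(k+1) − s_k) − t_k = 0

Valid — Δs_k = t_k.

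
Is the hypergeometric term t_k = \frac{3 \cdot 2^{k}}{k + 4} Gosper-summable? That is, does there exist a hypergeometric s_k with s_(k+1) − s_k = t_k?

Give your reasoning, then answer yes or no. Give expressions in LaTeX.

No — negative degree bound, so no certificate f.

Compute t_(k+1)/t_k: get 2*(k + 4)/(k + 5).
So A=2*k + 8 and B=k + 5, with C=1.
Need (2*k + 8)·f(k+1) − (k + 4)·f(k) = 1.
Degrees (1,1,0) ⇒ d ≤ -1.
d = -1 < 0 ⇒ no nonzero polynomial f; not summable.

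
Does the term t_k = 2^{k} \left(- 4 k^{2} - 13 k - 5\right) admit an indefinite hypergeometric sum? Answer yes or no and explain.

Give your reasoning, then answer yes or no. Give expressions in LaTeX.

Yes. s_k = 2^{k} \left(- 4 k^{2} + 3 k - 3\right).

t_(k+1)/t_k = 2*(4*k**2 + 21*k + 22)/(4*k**2 + 13*k + 5).
A = 2, B = 1, C = k**2 + 13*k/4 + 5/4.
Key eq: (2)·f(k+1) = (1)·f(k) + (k**2 + 13*k/4 + 5/4).
Degrees (0,0,2) ⇒ d ≤ 2.
Coefficient equations give f(k) = (4*k**2 - 3*k + 3)/4.
Get s_k = R·t_k = 2**k*(-4*k**2 + 3*k - 3) with R(k) = B(k−1)f(k)/C(k) = (4*k**2 - 3*k + 3)/(4*k**2 + 13*k + 5).
Check: Δs_k = 2**k*(-4*k**2 - 13*k - 5). ✓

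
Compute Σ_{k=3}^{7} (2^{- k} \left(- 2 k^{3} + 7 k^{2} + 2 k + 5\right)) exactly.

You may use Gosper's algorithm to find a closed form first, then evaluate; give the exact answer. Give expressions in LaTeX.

Σ = -297/64

t_(k+1)/t_k = (2*k**3 - k**2 - 10*k - 12)/(2*(2*k**3 - 7*k**2 - 2*k - 5)).
A = 1/2, B = 1, C = k**3 - 7*k**2/2 - k - 5/2.
Key eq: (1/2)·f(k+1) = (1)·f(k) + (k**3 - 7*k**2/2 - k - 5/2).
d = 3 from the (0,0,3) case.
Coefficient equations give f(k) = -2*k**3 + k**2 - 2*k + 2.
Certificate R = B(k−1)f/C = -2*(2*k**3 - k**2 + 2*k - 2)/(2*k**3 - 7*k**2 - 2*k - 5) gives s_k = 2**(1 - k)*(2*k**3 - k**2 + 2*k - 2).
Check: Δs_k = (-2*k**3 + 7*k**2 + 2*k + 5)/2**k. ✓
Σ_(k=3)^(7) t_k = s_(8) − s_(3) = 487/64 − (49/4) = -297/64.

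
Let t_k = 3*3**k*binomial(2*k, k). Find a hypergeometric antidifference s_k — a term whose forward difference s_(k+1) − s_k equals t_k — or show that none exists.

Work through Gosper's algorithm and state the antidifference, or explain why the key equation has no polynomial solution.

none (Gosper's algorithm certifies no s_k)

The ratio is 6*(2*k + 1)/(k + 1).
A = 12*k + 6, B = k + 1, C = 1.
f must satisfy (12*k + 6)·f(k+1) − (k)·f(k) = 1.
d = -1 from the (1,1,0) case.
d = -1 < 0 ⇒ no nonzero polynomial f; not summable.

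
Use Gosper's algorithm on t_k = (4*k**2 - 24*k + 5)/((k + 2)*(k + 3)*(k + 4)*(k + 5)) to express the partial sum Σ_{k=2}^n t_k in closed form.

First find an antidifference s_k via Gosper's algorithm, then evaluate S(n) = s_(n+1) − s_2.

S(n) = (n**3 - 20*n**2 - n + 20)/(8*(n**3 + 12*n**2 + 47*n + 60))

The ratio is (4*k**3 - 8*k**2 - 47*k - 30)/(4*k**3 - 139*k + 30).
Normal form (A,B,C) = (k + 2, k + 6, k**2 - 6*k + 5/4).
f must satisfy (k + 2)·f(k+1) − (k + 5)·f(k) = k**2 - 6*k + 5/4.
From deg A=1, deg B=1, deg C=2: d=3.
Solve for f: f(k) = k*(k - 21)*(k - 2)/32 (degree 3 ≤ 3).
Then R = B(k−1)f/C = k*(k - 21)*(k - 2)*(k + 5)/(8*(4*k**2 - 24*k + 5)), so s_k = R(k)·t_k = k*(k**2 - 23*k + 42)/(8*(k + 2)*(k + 3)*(k + 4)).
Verify: (4*k**2 - 24*k + 5)/(k**4 + 14*k**3 + 71*k**2 + 154*k + 120) matches t_k.
Telescope: S(n) = s_(n+1) − s_(2) = (n**3 - 20*n**2 - n + 20)/(8*(n**3 + 12*n**2 + 47*n + 60)) − (0) = (n**3 - 20*n**2 - n + 20)/(8*(n**3 + 12*n**2 + 47*n + 60)).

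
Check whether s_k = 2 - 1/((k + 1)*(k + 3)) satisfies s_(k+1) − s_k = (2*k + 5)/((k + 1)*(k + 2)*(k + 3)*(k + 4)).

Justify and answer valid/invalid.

valid (s_(k+1) − s_k reduces to t_k)

s_(k+1) = 2 - 1/((k + 2)*(k + 4))
s_(k+1) − s_k = (2*k + 5)/(k**4 + 10*k**3 + 35*k**2 + 50*k + 24)
(s_(k+1) − s_k) − t_k = 0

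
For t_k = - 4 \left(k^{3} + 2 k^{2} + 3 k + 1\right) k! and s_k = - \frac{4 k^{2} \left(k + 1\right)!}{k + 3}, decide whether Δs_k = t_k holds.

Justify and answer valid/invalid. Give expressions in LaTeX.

Invalid: residual \frac{8 \left(k^{4} + 5 k^{3} + 8 k^{2} + 10 k + 3\right) k!}{\left(k + 3\right) \left(k + 4\right)} ≠ 0.

s_(k+1) = -4*(k + 1)**2*factorial(k + 2)/(k + 4)
s_(k+1) − s_k = -4*(k**4 + 6*k**3 + 13*k**2 + 17*k + 6)*factorial(k + 1)/((k + 3)*(k + 4))
(s_(k+1) − s_k) − t_k = 8*(k**4 + 5*k**3 + 8*k**2 + 10*k + 3)*factorial(k)/((k + 3)*(k + 4))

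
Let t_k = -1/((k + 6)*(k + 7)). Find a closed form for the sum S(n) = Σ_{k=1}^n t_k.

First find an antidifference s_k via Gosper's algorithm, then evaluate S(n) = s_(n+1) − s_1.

S(n) = -n/(7*n + 49)

r(k) = (k + 6)/(k + 8) after simplifying.
So A=k + 6 and B=k + 8, with C=1.
Need (k + 6)·f(k+1) − (k + 7)·f(k) = 1.
Degrees (1,1,0) ⇒ d ≤ 1.
A polynomial solution: f(k) = k/6.
R(k) = B(k−1)·f(k)/C(k) = k*(k + 7)/6; s_k = R·t_k = -k/(6*k + 36).
Verify: -1/(k**2 + 13*k + 42) matches t_k.
Evaluate: s_(n+1) = (-n - 1)/(6*(n + 7)); subtract s_(1) = -1/42 ⇒ S(n) = -n/(7*n + 49).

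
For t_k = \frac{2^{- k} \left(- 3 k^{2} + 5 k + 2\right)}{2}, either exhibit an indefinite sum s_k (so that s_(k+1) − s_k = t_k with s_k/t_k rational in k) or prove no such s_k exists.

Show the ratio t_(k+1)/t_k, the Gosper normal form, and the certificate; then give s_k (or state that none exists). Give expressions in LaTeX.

Compute t_(k+1)/t_k: get (3*k**2 + k - 4)/(2*(3*k**2 - 5*k - 2)).
Take A(k)=1/2, B(k)=1, C(k)=k**2 - 5*k/3 - 2/3.
f must satisfy (1/2)·f(k+1) − (1)·f(k) = k**2 - 5*k/3 - 2/3.
Bound: deg f ≤ 2.
Solving with deg f ≤ 2: f(k) = -2*(3*k**2 + k + 2)/3.
Get s_k = R·t_k = (3*k**2 + k + 2)/2**k with R(k) = B(k−1)f(k)/C(k) = -2*(3*k**2 + k + 2)/((k - 2)*(3*k + 1)).
s_(k+1) − s_k = (-3*k**2 + 5*k + 2)/(2*2**k) = t_k.

s_k = 2^{- k} \left(3 k^{2} + k + 2\right)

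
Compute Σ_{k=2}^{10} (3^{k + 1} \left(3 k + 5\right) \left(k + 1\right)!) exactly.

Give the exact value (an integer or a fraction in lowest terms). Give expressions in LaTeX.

Step 1: r(k) = 3*(k + 2)*(3*k + 8)/(3*k + 5).
Take A(k)=3*k + 6, B(k)=1, C(k)=k + 5/3.
f must satisfy (3*k + 6)·f(k+1) − (1)·f(k) = k + 5/3.
deg f ≤ 0 (via 1,0,1).
Coefficient equations give f(k) = 1/3.
So s_k = (B(k−1)f/C)·t_k = (1/(3*k + 5))·t_k = 3**(k + 1)*factorial(k + 1).
s_(k+1) − s_k = 3**(k + 1)*(3*k + 5)*factorial(k + 1) = t_k.
Σ_(k=2)^(10) t_k = s_(11) − s_(2) = 254561089305600 − (162) = 254561089305438.

Σ = 254561089305438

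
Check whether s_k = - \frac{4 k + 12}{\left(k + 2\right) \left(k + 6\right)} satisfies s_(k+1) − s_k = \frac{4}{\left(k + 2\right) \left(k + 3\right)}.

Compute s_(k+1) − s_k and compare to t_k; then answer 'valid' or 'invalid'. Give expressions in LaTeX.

s_(k+1) = 4*(-k - 4)/((k + 3)*(k + 7))
s_(k+1) − s_k = 4*(k**2 + 7*k + 15)/(k**4 + 18*k**3 + 113*k**2 + 288*k + 252)
(s_(k+1) − s_k) − t_k = 12*(-2*k - 9)/(k**4 + 18*k**3 + 113*k**2 + 288*k + 252)

Invalid: residual \frac{12 \left(- 2 k - 9\right)}{k^{4} + 18 k^{3} + 113 k^{2} + 288 k + 252} ≠ 0.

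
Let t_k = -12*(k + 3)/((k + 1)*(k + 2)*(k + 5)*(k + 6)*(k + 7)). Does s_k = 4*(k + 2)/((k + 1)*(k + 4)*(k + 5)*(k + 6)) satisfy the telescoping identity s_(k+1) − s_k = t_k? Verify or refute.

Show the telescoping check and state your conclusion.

s_(k+1) = 4*(k + 3)/((k + 2)*(k + 5)*(k + 6)*(k + 7))
s_(k+1) − s_k = 4*(-3*k**2 - 13*k - 16)/(k**6 + 25*k**5 + 247*k**4 + 1219*k**3 + 3112*k**2 + 3796*k + 1680)
(s_(k+1) − s_k) − t_k = 16*(2*k + 5)/(k**6 + 25*k**5 + 247*k**4 + 1219*k**3 + 3112*k**2 + 3796*k + 1680)

Invalid: residual 16*(2*k + 5)/(k**6 + 25*k**5 + 247*k**4 + 1219*k**3 + 3112*k**2 + 3796*k + 1680) ≠ 0.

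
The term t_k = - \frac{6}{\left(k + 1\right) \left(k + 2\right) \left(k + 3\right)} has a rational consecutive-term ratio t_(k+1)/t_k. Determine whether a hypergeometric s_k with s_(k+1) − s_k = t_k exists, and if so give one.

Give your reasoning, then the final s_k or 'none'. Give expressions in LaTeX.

s_k = \frac{3 k \left(- k - 3\right)}{2 \left(k + 1\right) \left(k + 2\right)}

r(k) = (k + 1)/(k + 4) after simplifying.
Normal form (A,B,C) = (k + 1, k + 4, 1).
Solve (k + 1)·f(k+1) − (k + 3)·f(k) = 1.
d = 2 from the (1,1,0) case.
Solve for f: f(k) = k*(k + 3)/4 (degree 2 ≤ 2).
Get s_k = R·t_k = 3*k*(-k - 3)/(2*(k + 1)*(k + 2)) with R(k) = B(k−1)f(k)/C(k) = k*(k + 3)**2/4.
Verify: -6/(k**3 + 6*k**2 + 11*k + 6) matches t_k.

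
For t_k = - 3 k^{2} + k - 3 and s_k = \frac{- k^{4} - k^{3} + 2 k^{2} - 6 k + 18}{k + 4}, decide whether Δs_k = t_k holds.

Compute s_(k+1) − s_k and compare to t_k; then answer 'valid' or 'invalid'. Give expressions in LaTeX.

s_(k+1) = (-k**4 - 5*k**3 - 7*k**2 - 9*k + 12)/(k + 5)
s_(k+1) − s_k = (-3*k**4 - 24*k**3 - 41*k**2 - 12*k - 42)/(k**2 + 9*k + 20)
(s_(k+1) − s_k) − t_k = (2*k**3 + 13*k**2 - 5*k + 18)/(k**2 + 9*k + 20)

Invalid: residual \frac{2 k^{3} + 13 k^{2} - 5 k + 18}{k^{2} + 9 k + 20} ≠ 0.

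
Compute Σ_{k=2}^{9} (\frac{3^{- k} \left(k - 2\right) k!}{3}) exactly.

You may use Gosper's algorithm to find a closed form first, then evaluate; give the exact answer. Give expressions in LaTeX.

Ratio r(k) = (k**2 - 1)/(3*(k - 2)).
Normal form (A,B,C) = (k/3 + 1/3, 1, k - 2).
f must satisfy (k/3 + 1/3)·f(k+1) − (1)·f(k) = k - 2.
deg f ≤ 0 (via 1,0,1).
Solving with deg f ≤ 0: f(k) = 3.
Get s_k = R·t_k = factorial(k)/3**k with R(k) = B(k−1)f(k)/C(k) = 3/(k - 2).
Verify: (k - 2)*factorial(k)/(3*3**k) matches t_k.
Σ_(k=2)^(9) t_k = s_(10) − s_(2) = 44800/729 − (2/9) = 44638/729.

Σ = 44638/729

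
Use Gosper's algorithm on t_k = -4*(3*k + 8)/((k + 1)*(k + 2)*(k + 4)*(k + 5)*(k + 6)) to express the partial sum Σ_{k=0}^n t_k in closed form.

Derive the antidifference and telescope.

S(n) = (-n**3 - 13*n**2 - 52*n - 40)/(5*(n**3 + 13*n**2 + 52*n + 60))

Ratio r(k) = (k + 1)*(k + 4)*(3*k + 11)/((k + 3)*(k + 7)*(3*k + 8)).
Normal form (A,B,C) = (k + 1, k + 7, k**2 + 17*k/3 + 8).
Need (k + 1)·f(k+1) − (k + 6)·f(k) = k**2 + 17*k/3 + 8.
From deg A=1, deg B=1, deg C=2: d=5.
Coefficient equations give f(k) = k*(k + 2)*(k + 3)*(k**2 + 10*k + 29)/60.
Certificate R = B(k−1)f/C = k*(k + 2)*(k + 6)*(k**2 + 10*k + 29)/(20*(3*k + 8)) gives s_k = k*(-k**2 - 10*k - 29)/(5*(k**3 + 10*k**2 + 29*k + 20)).
s_(k+1) − s_k = 4*(-3*k - 8)/(k**5 + 18*k**4 + 121*k**3 + 372*k**2 + 508*k + 240) = t_k.
Evaluate: s_(n+1) = (-n**3 - 13*n**2 - 52*n - 40)/(5*(n**3 + 13*n**2 + 52*n + 60)); subtract s_(0) = 0 ⇒ S(n) = (-n**3 - 13*n**2 - 52*n - 40)/(5*(n**3 + 13*n**2 + 52*n + 60)).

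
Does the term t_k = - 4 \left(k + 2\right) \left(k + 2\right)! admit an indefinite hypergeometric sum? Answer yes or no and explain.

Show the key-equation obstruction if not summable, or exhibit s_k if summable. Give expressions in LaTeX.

Yes. s_k = - 4 \left(k + 2\right)!.

Step 1: r(k) = (k + 3)**2/(k + 2).
So A=k + 3 and B=1, with C=k + 2.
Key eq: (k + 3)·f(k+1) = (1)·f(k) + (k + 2).
Degrees (1,0,1) ⇒ d ≤ 0.
Solving with deg f ≤ 0: f(k) = 1.
So s_k = (B(k−1)f/C)·t_k = (1/(k + 2))·t_k = -4*factorial(k + 2).
s_(k+1) − s_k = -4*(k + 2)*factorial(k + 2) = t_k.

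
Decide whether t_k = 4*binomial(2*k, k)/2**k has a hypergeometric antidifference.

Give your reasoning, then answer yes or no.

r(k) = (2*k + 1)/(k + 1) after simplifying.
A = 2*k + 1, B = k + 1, C = 1.
f must satisfy (2*k + 1)·f(k+1) − (k)·f(k) = 1.
d = -1 from the (1,1,0) case.
Bound -1 < 0, so the key equation has no polynomial solution.

No; the degree bound rules out any f.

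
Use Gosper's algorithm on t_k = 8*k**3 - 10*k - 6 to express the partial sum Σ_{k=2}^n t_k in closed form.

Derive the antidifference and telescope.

S(n) = 2*n**4 + 4*n**3 - 3*n**2 - 11*n + 8

Compute t_(k+1)/t_k: get (5*k - 4*(k + 1)**3 + 8)/(-4*k**3 + 5*k + 3).
Normal form (A,B,C) = (1, 1, k**3 - 5*k/4 - 3/4).
f must satisfy (1)·f(k+1) − (1)·f(k) = k**3 - 5*k/4 - 3/4.
Bound: deg f ≤ 4.
A polynomial solution: f(k) = k*(2*k**3 - 4*k**2 - 3*k - 1)/8.
Then R = B(k−1)f/C = k*(2*k**3 - 4*k**2 - 3*k - 1)/(2*(4*k**3 - 5*k - 3)), so s_k = R(k)·t_k = k*(2*k**3 - 4*k**2 - 3*k - 1).
Δs = 8*k**3 - 10*k - 6, as required.
Evaluate: s_(n+1) = 2*n**4 + 4*n**3 - 3*n**2 - 11*n - 6; subtract s_(2) = -14 ⇒ S(n) = 2*n**4 + 4*n**3 - 3*n**2 - 11*n + 8.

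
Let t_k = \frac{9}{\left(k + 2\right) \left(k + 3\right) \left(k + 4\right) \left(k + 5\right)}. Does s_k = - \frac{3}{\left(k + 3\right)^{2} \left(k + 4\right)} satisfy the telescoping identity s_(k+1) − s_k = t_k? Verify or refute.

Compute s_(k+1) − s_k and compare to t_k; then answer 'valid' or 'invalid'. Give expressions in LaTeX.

s_(k+1) = -3/((k + 4)**2*(k + 5))
s_(k+1) − s_k = 3*(3*k + 11)/(k**5 + 19*k**4 + 143*k**3 + 533*k**2 + 984*k + 720)
(s_(k+1) − s_k) − t_k = 6*(-2*k - 7)/(k**6 + 21*k**5 + 181*k**4 + 819*k**3 + 2050*k**2 + 2688*k + 1440)

Invalid: residual \frac{6 \left(- 2 k - 7\right)}{k^{6} + 21 k^{5} + 181 k^{4} + 819 k^{3} + 2050 k^{2} + 2688 k + 1440} ≠ 0.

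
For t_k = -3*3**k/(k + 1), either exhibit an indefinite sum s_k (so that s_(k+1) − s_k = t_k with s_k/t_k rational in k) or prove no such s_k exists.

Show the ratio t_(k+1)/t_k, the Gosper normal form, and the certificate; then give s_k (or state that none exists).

no hypergeometric antidifference exists

Step 1: r(k) = 3*(k + 1)/(k + 2).
So A=3*k + 3 and B=k + 2, with C=1.
Solve (3*k + 3)·f(k+1) − (k + 1)·f(k) = 1.
Bound: deg f ≤ -1.
d = -1 < 0 ⇒ no nonzero polynomial f; not summable.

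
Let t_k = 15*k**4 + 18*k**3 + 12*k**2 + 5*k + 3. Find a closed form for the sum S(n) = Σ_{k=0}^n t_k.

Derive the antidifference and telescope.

r(k) = (15*k**4 + 78*k**3 + 156*k**2 + 143*k + 53)/(15*k**4 + 18*k**3 + 12*k**2 + 5*k + 3) after simplifying.
Normal form (A,B,C) = (1, 1, k**4 + 6*k**3/5 + 4*k**2/5 + k/3 + 1/5).
Solve (1)·f(k+1) − (1)·f(k) = k**4 + 6*k**3/5 + 4*k**2/5 + k/3 + 1/5.
d = 5 from the (0,0,4) case.
A polynomial solution: f(k) = k*(3*k**4 - 3*k**3 + k + 2)/15.
R(k) = B(k−1)·f(k)/C(k) = k*(3*k**4 - 3*k**3 + k + 2)/(15*k**4 + 18*k**3 + 12*k**2 + 5*k + 3); s_k = R·t_k = k*(3*k**4 - 3*k**3 + k + 2).
Verify: 15*k**4 + 18*k**3 + 12*k**2 + 5*k + 3 matches t_k.
Σ_(k=0)^n t_k = s_(n+1) − s_(0) = (3*n**5 + 12*n**4 + 18*n**3 + 13*n**2 + 7*n + 3) − (0), i.e. 3*n**5 + 12*n**4 + 18*n**3 + 13*n**2 + 7*n + 3.

S(n) = 3*n**5 + 12*n**4 + 18*n**3 + 13*n**2 + 7*n + 3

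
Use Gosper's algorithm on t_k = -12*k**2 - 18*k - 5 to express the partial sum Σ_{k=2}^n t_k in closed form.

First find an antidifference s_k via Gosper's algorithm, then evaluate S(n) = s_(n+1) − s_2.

S(n) = -4*n**3 - 15*n**2 - 16*n + 35

r(k) = (12*k**2 + 42*k + 35)/(12*k**2 + 18*k + 5) after simplifying.
A = 1, B = 1, C = k**2 + 3*k/2 + 5/12.
Solve (1)·f(k+1) − (1)·f(k) = k**2 + 3*k/2 + 5/12.
From deg A=0, deg B=0, deg C=2: d=3.
Coefficient equations give f(k) = k*(4*k**2 + 3*k - 2)/12.
R(k) = B(k−1)·f(k)/C(k) = k*(4*k**2 + 3*k - 2)/(12*k**2 + 18*k + 5); s_k = R·t_k = k*(-4*k**2 - 3*k + 2).
s_(k+1) − s_k = -12*k**2 - 18*k - 5 = t_k.
s_(n+1) = -4*n**3 - 15*n**2 - 16*n - 5 and s_(2) = -40, so S(n) = -4*n**3 - 15*n**2 - 16*n + 35.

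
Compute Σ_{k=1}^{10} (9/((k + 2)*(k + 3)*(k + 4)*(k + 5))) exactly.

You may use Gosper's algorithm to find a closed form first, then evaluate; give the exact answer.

Σ = 89/1820

r(k) = (k + 2)/(k + 6) after simplifying.
Take A(k)=k + 2, B(k)=k + 6, C(k)=1.
Set up (k + 2)·f(k+1) − (k + 5)·f(k) − (1) = 0.
Bound: deg f ≤ 3.
A polynomial solution: f(k) = k*(k**2 + 9*k + 26)/72.
Then R = B(k−1)f/C = k*(k + 5)*(k**2 + 9*k + 26)/72, so s_k = R(k)·t_k = k*(k**2 + 9*k + 26)/(8*(k + 2)*(k + 3)*(k + 4)).
s_(k+1) − s_k = 9/(k**4 + 14*k**3 + 71*k**2 + 154*k + 120) = t_k.
Evaluate s at k=11 and k=1: 451/3640 and 3/40; difference 89/1820.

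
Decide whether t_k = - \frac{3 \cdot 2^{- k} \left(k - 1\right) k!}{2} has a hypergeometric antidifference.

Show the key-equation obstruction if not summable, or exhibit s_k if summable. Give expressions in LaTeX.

Yes. s_k = - 3 \cdot 2^{- k} k!.

The ratio is k*(k + 1)/(2*(k - 1)).
Gosper form: A/B · C(k+1)/C(k) with A=k/2 + 1/2, B=1, C=k - 1.
Set up (k/2 + 1/2)·f(k+1) − (1)·f(k) − (k - 1) = 0.
d = 0 from the (1,0,1) case.
A polynomial solution: f(k) = 2.
Get s_k = R·t_k = -3*factorial(k)/2**k with R(k) = B(k−1)f(k)/C(k) = 2/(k - 1).
Verify: -3*(k - 1)*factorial(k)/(2*2**k) matches t_k.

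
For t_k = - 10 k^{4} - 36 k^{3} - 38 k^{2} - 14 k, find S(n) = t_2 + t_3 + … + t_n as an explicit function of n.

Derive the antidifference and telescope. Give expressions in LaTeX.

S(n) = - 2 n^{5} - 14 n^{4} - 34 n^{3} - 35 n^{2} - 13 n + 98

The ratio is (5*k**4 + 38*k**3 + 103*k**2 + 119*k + 49)/(k*(5*k**3 + 18*k**2 + 19*k + 7)).
Normal form (A,B,C) = (1, 1, k**4 + 18*k**3/5 + 19*k**2/5 + 7*k/5).
Solve (1)·f(k+1) − (1)·f(k) = k**4 + 18*k**3/5 + 19*k**2/5 + 7*k/5.
From deg A=0, deg B=0, deg C=4: d=5.
Solving with deg f ≤ 5: f(k) = k*(k - 1)*(2*k**3 + 6*k**2 + 4*k + 1)/10.
Then R = B(k−1)f/C = (k - 1)*(2*k**3 + 6*k**2 + 4*k + 1)/(2*(5*k**3 + 18*k**2 + 19*k + 7)), so s_k = R(k)·t_k = k*(-2*k**4 - 4*k**3 + 2*k**2 + 3*k + 1).
Δs = 2*k*(-5*k**3 - 18*k**2 - 19*k - 7), as required.
Σ_(k=2)^n t_k = s_(n+1) − s_(2) = (n*(-2*n**4 - 14*n**3 - 34*n**2 - 35*n - 13)) − (-98), i.e. -2*n**5 - 14*n**4 - 34*n**3 - 35*n**2 - 13*n + 98.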